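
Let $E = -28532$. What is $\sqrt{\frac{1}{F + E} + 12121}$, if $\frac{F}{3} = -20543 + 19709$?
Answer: $\frac{\sqrt{11673846048842}}{31034} \approx 110.1$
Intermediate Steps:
$F = -2502$ ($F = 3 \left(-20543 + 19709\right) = 3 \left(-834\right) = -2502$)
$\sqrt{\frac{1}{F + E} + 12121} = \sqrt{\frac{1}{-2502 - 28532} + 12121} = \sqrt{\frac{1}{-31034} + 12121} = \sqrt{- \frac{1}{31034} + 12121} = \sqrt{\frac{376163113}{31034}} = \frac{\sqrt{11673846048842}}{31034}$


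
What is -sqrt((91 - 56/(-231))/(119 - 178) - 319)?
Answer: -2*I*sqrt(303782622)/1947 ≈ -17.904*I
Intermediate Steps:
-sqrt((91 - 56/(-231))/(119 - 178) - 319) = -sqrt((91 - 56*(-1/231))/(-59) - 319) = -sqrt((91 + 8/33)*(-1/59) - 319) = -sqrt((3011/33)*(-1/59) - 319) = -sqrt(-3011/1947 - 319) = -sqrt(-624104/1947) = -2*I*sqrt(303782622)/1947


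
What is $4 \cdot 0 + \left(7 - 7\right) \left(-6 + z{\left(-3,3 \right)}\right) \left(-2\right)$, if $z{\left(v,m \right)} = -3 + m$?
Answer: $0$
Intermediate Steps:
$4 \cdot 0 + \left(7 - 7\right) \left(-6 + z{\left(-3,3 \right)}\right) \left(-2\right) = 4 \cdot 0 + \left(7 - 7\right) \left(-6 + \left(-3 + 3\right)\right) \left(-2\right) = 0 + 0 \left(-6 + 0\right) \left(-2\right) = 0 + 0 \left(-6\right) \left(-2\right) = 0 + 0 \left(-2\right) = 0 + 0 = 0$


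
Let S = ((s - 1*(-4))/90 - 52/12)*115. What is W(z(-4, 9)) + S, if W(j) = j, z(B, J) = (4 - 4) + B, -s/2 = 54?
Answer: -5717/9 ≈ -635.22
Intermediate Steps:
s = -108 (s = -2*54 = -108)
z(B, J) = B (z(B, J) = 0 + B = B)
S = -5681/9 (S = ((-108 - 1*(-4))/90 - 52/12)*115 = ((-108 + 4)*(1/90) - 52*1/12)*115 = (-104*1/90 - 13/3)*115 = (-52/45 - 13/3)*115 = -247/45*115 = -5681/9 ≈ -631.22)
W(z(-4, 9)) + S = -4 - 5681/9 = -5717/9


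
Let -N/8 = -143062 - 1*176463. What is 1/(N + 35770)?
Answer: 1/2591970 ≈ 3.8581e-7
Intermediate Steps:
N = 2556200 (N = -8*(-143062 - 1*176463) = -8*(-143062 - 176463) = -8*(-319525) = 2556200)
1/(N + 35770) = 1/(2556200 + 35770) = 1/2591970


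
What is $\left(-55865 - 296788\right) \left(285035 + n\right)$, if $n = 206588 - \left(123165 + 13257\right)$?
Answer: $-125262698253$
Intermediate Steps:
$n = 70166$ ($n = 206588 - 136422 = 70166$)
$\left(-55865 - 296788\right) \left(285035 + n\right) = \left(-55865 - 296788\right) \left(285035 + 70166\right) = \left(-352653\right) 355201 = -125262698253$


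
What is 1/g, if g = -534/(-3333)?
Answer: 1111/178 ≈ 6.2416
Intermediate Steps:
g = 178/1111 (g = -534*(-1/3333) = 178/1111 ≈ 0.16022)
1/g = 1/(178/1111) = 1111/178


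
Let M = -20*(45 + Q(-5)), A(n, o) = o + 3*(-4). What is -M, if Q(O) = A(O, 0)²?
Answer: 3780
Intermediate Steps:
A(n, o) = -12 + o (A(n, o) = o - 12 = -12 + o)
Q(O) = 144 (Q(O) = (-12 + 0)² = (-12)² = 144)
M = -3780 (M = -20*(45 + 144) = -20*189 = -3780)
-M = -1*(-3780) = 3780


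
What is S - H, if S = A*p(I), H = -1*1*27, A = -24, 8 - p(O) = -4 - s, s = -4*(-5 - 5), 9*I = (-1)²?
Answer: -1221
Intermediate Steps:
I = ⅑ (I = (⅑)*(-1)² = (⅑)*1 = ⅑ ≈ 0.11111)
s = 40 (s = -4*(-10) = 40)
p(O) = 52 (p(O) = 8 - (-4 - 1*40) = 8 - (-4 - 40) = 8 - 1*(-44) = 8 + 44 = 52)
H = -27 (H = -1*27 = -27)
S = -1248 (S = -24*52 = -1248)
S - H = -1248 - 1*(-27) = -1248 + 27 = -1221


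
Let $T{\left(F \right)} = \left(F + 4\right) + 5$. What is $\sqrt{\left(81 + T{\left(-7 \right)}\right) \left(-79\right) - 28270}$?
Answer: $i \sqrt{34827} \approx 186.62 i$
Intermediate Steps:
$T{\left(F \right)} = 9 + F$ ($T{\left(F \right)} = \left(4 + F\right) + 5 = 9 + F$)
$\sqrt{\left(81 + T{\left(-7 \right)}\right) \left(-79\right) - 28270} = \sqrt{\left(81 + \left(9 - 7\right)\right) \left(-79\right) - 28270} = \sqrt{\left(81 + 2\right) \left(-79\right) - 28270} = \sqrt{83 \left(-79\right) - 28270} = \sqrt{-6557 - 28270} = \sqrt{-34827} = i \sqrt{34827}$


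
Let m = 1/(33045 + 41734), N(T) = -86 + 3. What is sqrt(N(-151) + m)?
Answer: 8*I*sqrt(7251992641)/74779 ≈ 9.1104*I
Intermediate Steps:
N(T) = -83
m = 1/74779 ≈ 1.3373e-5
sqrt(N(-151) + m) = sqrt(-83 + 1/74779) = sqrt(-6206656/74779) = 8*I*sqrt(7251992641)/74779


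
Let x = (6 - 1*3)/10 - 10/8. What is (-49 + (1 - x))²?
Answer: 885481/400 ≈ 2213.7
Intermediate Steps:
x = -19/20 (x = (6 - 3)*(⅒) - 10*⅛ = 3*(⅒) - 5/4 = 3/10 - 5/4 = -19/20 ≈ -0.95000)
(-49 + (1 - x))² = (-49 + (1 - 1*(-19/20)))² = (-49 + (1 + 19/20))² = (-49 + 39/20)² = (-941/20)² = 885481/400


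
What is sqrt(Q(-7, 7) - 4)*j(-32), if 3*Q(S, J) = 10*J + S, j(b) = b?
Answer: -32*sqrt(17) ≈ -131.94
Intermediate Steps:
Q(S, J) = S/3 + 10*J/3 (Q(S, J) = (10*J + S)/3 = (S + 10*J)/3 = S/3 + 10*J/3)
sqrt(Q(-7, 7) - 4)*j(-32) = sqrt(((1/3)*(-7) + (10/3)*7) - 4)*(-32) = sqrt((-7/3 + 70/3) - 4)*(-32) = sqrt(21 - 4)*(-32) = sqrt(17)*(-32) = -32*sqrt(17)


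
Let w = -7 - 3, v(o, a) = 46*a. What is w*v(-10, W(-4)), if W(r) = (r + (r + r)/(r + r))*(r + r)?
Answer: -11040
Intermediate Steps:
W(r) = 2*r*(1 + r) (W(r) = (r + (2*r)/((2*r)))*(2*r) = (r + (2*r)*(1/(2*r)))*(2*r) = (r + 1)*(2*r) = (1 + r)*(2*r) = 2*r*(1 + r))
w = -10
w*v(-10, W(-4)) = -460*2*(-4)*(1 - 4) = -460*2*(-4)*(-3) = -460*24 = -10*1104 = -11040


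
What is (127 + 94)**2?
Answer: 48841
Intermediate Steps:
(127 + 94)**2 = 221**2 = 48841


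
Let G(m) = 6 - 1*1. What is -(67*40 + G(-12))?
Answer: -2685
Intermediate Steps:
G(m) = 5 (G(m) = 6 - 1 = 5)
-(67*40 + G(-12)) = -(67*40 + 5) = -(2680 + 5) = -1*2685 = -2685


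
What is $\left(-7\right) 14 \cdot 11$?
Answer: $-1078$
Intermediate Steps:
$\left(-7\right) 14 \cdot 11 = \left(-98\right) 11 = -1078$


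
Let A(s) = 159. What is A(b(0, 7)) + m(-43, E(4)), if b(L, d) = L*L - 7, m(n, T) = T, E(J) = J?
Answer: 163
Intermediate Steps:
b(L, d) = -7 + L**2 (b(L, d) = L**2 - 7 = -7 + L**2)
A(b(0, 7)) + m(-43, E(4)) = 159 + 4 = 163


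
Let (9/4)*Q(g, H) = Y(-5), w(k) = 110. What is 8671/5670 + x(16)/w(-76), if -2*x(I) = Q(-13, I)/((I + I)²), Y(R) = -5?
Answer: 48835387/31933440 ≈ 1.5293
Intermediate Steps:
Q(g, H) = -20/9 (Q(g, H) = (4/9)*(-5) = -20/9)
x(I) = 5/(18*I²) (x(I) = -(-10)/(9*((I + I)²)) = -(-10)/(9*((2*I)²)) = -(-10)/(9*(4*I²)) = -(-10)*1/(4*I²)/9 = -(-5)/(18*I²) = 5/(18*I²))
8671/5670 + x(16)/w(-76) = 8671/5670 + ((5/18)/16²)/110 = 8671*(1/5670) + ((5/18)*(1/256))*(1/110) = 8671/5670 + (5/4608)*(1/110) = 8671/5670 + 1/101376 = 48835387/31933440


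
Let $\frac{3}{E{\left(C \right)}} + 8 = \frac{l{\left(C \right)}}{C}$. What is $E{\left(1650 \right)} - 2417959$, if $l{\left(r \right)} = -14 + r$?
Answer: $- \frac{13980641413}{5782} \approx -2.418 \cdot 10^{6}$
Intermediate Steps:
$E{\left(C \right)} = \frac{3}{-8 + \frac{-14 + C}{C}}$
$E{\left(1650 \right)} - 2417959 = \left(-3\right) 1650 \frac{1}{14 + 7 \cdot 1650} - 2417959 = \left(-3\right) 1650 \frac{1}{14 + 11550} - 2417959 = \left(-3\right) 1650 \cdot \frac{1}{11564} - 2417959 = - \frac{2475}{5782} - 2417959 = - \frac{13980641413}{5782}$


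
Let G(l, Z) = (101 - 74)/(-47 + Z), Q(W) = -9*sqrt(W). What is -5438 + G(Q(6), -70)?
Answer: -70697/13 ≈ -5438.2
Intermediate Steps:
G(l, Z) = 27/(-47 + Z)
-5438 + G(Q(6), -70) = -5438 + 27/(-47 - 70) = -5438 + 27/(-117) = -5438 + 27*(-1/117) = -5438 - 3/13 = -70697/13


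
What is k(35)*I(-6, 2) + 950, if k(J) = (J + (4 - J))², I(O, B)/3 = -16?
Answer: 182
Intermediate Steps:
I(O, B) = -48 (I(O, B) = 3*(-16) = -48)
k(J) = 16 (k(J) = 4² = 16)
k(35)*I(-6, 2) + 950 = 16*(-48) + 950 = -768 + 950 = 182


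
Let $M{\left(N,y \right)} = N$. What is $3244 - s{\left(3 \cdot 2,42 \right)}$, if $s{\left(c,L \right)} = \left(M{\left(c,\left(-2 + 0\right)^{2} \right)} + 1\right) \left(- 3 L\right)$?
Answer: $4126$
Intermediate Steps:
$s{\left(c,L \right)} = - 3 L \left(1 + c\right)$ ($s{\left(c,L \right)} = \left(c + 1\right) \left(- 3 L\right) = \left(1 + c\right) \left(- 3 L\right) = - 3 L \left(1 + c\right)$)
$3244 - s{\left(3 \cdot 2,42 \right)} = 3244 - \left(-3\right) 42 \left(1 + 3 \cdot 2\right) = 3244 - \left(-3\right) 42 \left(1 + 6\right) = 3244 - \left(-3\right) 42 \cdot 7 = 3244 - -882 = 3244 + 882 = 4126$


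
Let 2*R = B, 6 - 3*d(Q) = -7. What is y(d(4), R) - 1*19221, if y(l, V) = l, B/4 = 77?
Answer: -57650/3 ≈ -19217.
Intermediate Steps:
B = 308 (B = 4*77 = 308)
d(Q) = 13/3 (d(Q) = 2 - ⅓*(-7) = 2 + 7/3 = 13/3)
R = 154 (R = (½)*308 = 154)
y(d(4), R) - 1*19221 = 13/3 - 1*19221 = 13/3 - 19221 = -57650/3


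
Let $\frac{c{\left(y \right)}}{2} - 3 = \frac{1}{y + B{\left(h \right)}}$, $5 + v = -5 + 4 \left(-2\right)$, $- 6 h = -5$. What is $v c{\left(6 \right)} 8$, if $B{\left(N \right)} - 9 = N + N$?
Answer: $- \frac{22032}{25} \approx -881.28$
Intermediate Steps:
$h = \frac{5}{6}$ ($h = \left(- \frac{1}{6}\right) \left(-5\right) = \frac{5}{6} \approx 0.83333$)
$v = -18$ ($v = -5 + \left(-5 + 4 \left(-2\right)\right) = -5 - 13 = -18$)
$B{\left(N \right)} = 9 + 2 N$ ($B{\left(N \right)} = 9 + \left(N + N\right) = 9 + 2 N$)
$c{\left(y \right)} = 6 + \frac{2}{\frac{32}{3} + y}$ ($c{\left(y \right)} = 6 + \frac{2}{y + \left(9 + 2 \cdot \frac{5}{6}\right)} = 6 + \frac{2}{y + \left(9 + \frac{5}{3}\right)} = 6 + \frac{2}{y + \frac{32}{3}} = 6 + \frac{2}{\frac{32}{3} + y}$)
$v c{\left(6 \right)} 8 = - 18 \frac{18 \left(11 + 6\right)}{32 + 3 \cdot 6} \cdot 8 = - 18 \cdot 18 \frac{1}{32 + 18} \cdot 17 \cdot 8 = - 18 \cdot 18 \cdot \frac{1}{50} \cdot 17 \cdot 8 = \left(-18\right) \frac{153}{25} \cdot 8 = \left(- \frac{2754}{25}\right) 8 = - \frac{22032}{25}$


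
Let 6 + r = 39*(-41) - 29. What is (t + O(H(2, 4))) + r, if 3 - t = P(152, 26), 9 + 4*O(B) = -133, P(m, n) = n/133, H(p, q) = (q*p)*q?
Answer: -443341/266 ≈ -1666.7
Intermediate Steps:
H(p, q) = p*q² (H(p, q) = (p*q)*q = p*q²)
P(m, n) = n/133 (P(m, n) = n*(1/133) = n/133)
O(B) = -71/2 (O(B) = -9/4 + (¼)*(-133) = -9/4 - 133/4 = -71/2)
r = -1634 (r = -6 + (39*(-41) - 29) = -6 + (-1599 - 29) = -6 - 1628 = -1634)
t = 373/133 (t = 3 - 26/133 = 373/133 ≈ 2.8045)
(t + O(H(2, 4))) + r = (373/133 - 71/2) - 1634 = -8697/266 - 1634 = -443341/266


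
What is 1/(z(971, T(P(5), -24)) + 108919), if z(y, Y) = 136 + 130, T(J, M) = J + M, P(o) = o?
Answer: 1/109185 ≈ 9.1588e-6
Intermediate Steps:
z(y, Y) = 266
1/(z(971, T(P(5), -24)) + 108919) = 1/(266 + 108919) = 1/109185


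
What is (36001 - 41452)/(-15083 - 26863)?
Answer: 1817/13982 ≈ 0.12995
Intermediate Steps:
(36001 - 41452)/(-15083 - 26863) = -5451/(-41946) = -5451*(-1/41946) = 1817/13982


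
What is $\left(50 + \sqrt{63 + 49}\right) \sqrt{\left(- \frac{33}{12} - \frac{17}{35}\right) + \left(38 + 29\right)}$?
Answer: $\frac{\sqrt{312445} \left(25 + 2 \sqrt{7}\right)}{35} \approx 483.77$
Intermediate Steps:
$\left(50 + \sqrt{63 + 49}\right) \sqrt{\left(- \frac{33}{12} - \frac{17}{35}\right) + \left(38 + 29\right)} = \left(50 + \sqrt{112}\right) \sqrt{\left(\left(-33\right) \frac{1}{12} - \frac{17}{35}\right) + 67} = \left(50 + 4 \sqrt{7}\right) \sqrt{\left(- \frac{11}{4} - \frac{17}{35}\right) + 67} = \left(50 + 4 \sqrt{7}\right) \sqrt{- \frac{453}{140} + 67} = \left(50 + 4 \sqrt{7}\right) \sqrt{\frac{8927}{140}} = \left(50 + 4 \sqrt{7}\right) \frac{\sqrt{312445}}{70} = \frac{\sqrt{312445} \left(50 + 4 \sqrt{7}\right)}{70}$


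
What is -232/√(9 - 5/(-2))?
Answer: -232*√46/23 ≈ -68.413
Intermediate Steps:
-232/√(9 - 5/(-2)) = -232/√(9 - 5*(-½)) = -232/√(9 + 5/2) = -232/√(23/2) = -232/(√46/2) = (√46/23)*(-232) = -232*√46/23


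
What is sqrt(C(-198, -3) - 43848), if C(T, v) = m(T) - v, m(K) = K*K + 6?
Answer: 3*I*sqrt(515) ≈ 68.081*I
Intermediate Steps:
m(K) = 6 + K**2 (m(K) = K**2 + 6 = 6 + K**2)
C(T, v) = 6 + T**2 - v (C(T, v) = (6 + T**2) - v = 6 + T**2 - v)
sqrt(C(-198, -3) - 43848) = sqrt((6 + (-198)**2 - 1*(-3)) - 43848) = sqrt((6 + 39204 + 3) - 43848) = sqrt(39213 - 43848) = sqrt(-4635) = 3*I*sqrt(515)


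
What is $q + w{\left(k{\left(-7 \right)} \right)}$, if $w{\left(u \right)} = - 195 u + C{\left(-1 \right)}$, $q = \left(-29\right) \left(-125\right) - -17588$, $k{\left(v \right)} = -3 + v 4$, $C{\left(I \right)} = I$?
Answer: $27257$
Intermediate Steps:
$k{\left(v \right)} = -3 + 4 v$
$q = 21213$ ($q = 3625 + 17588 = 21213$)
$w{\left(u \right)} = -1 - 195 u$ ($w{\left(u \right)} = - 195 u - 1 = -1 - 195 u$)
$q + w{\left(k{\left(-7 \right)} \right)} = 21213 - \left(1 + 195 \left(-3 + 4 \left(-7\right)\right)\right) = 21213 - \left(1 + 195 \left(-3 - 28\right)\right) = 21213 - -6044 = 21213 + \left(-1 + 6045\right) = 21213 + 6044 = 27257$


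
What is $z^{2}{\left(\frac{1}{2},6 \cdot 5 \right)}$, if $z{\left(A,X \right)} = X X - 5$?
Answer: $801025$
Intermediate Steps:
$z{\left(A,X \right)} = -5 + X^{2}$ ($z{\left(A,X \right)} = X^{2} - 5 = -5 + X^{2}$)
$z^{2}{\left(\frac{1}{2},6 \cdot 5 \right)} = \left(-5 + \left(6 \cdot 5\right)^{2}\right)^{2} = \left(-5 + 30^{2}\right)^{2} = \left(-5 + 900\right)^{2} = 895^{2} = 801025$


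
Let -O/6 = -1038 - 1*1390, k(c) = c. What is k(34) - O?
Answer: -14534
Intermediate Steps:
O = 14568 (O = -6*(-1038 - 1*1390) = -6*(-1038 - 1390) = -6*(-2428) = 14568)
k(34) - O = 34 - 1*14568 = 34 - 14568 = -14534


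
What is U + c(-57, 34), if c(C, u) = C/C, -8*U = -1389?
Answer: 1397/8 ≈ 174.63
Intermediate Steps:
U = 1389/8 (U = -⅛*(-1389) = 1389/8 ≈ 173.63)
c(C, u) = 1
U + c(-57, 34) = 1389/8 + 1 = 1397/8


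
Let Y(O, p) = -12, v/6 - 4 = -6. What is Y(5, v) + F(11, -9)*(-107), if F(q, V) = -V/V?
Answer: 95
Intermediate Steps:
v = -12 (v = 24 + 6*(-6) = 24 - 36 = -12)
F(q, V) = -1 (F(q, V) = -1*1 = -1)
Y(5, v) + F(11, -9)*(-107) = -12 - 1*(-107) = -12 + 107 = 95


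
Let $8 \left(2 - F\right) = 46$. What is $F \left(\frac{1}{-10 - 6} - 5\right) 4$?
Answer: $\frac{1215}{16} \approx 75.938$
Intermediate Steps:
$F = - \frac{15}{4}$ ($F = 2 - \frac{23}{4} = - \frac{15}{4} \approx -3.75$)
$F \left(\frac{1}{-10 - 6} - 5\right) 4 = - \frac{15 \left(\frac{1}{-10 - 6} - 5\right)}{4} \cdot 4 = - \frac{15 \left(\frac{1}{-16} - 5\right)}{4} \cdot 4 = - \frac{15 \left(- \frac{1}{16} - 5\right)}{4} \cdot 4 = \left(- \frac{15}{4}\right) \left(- \frac{81}{16}\right) 4 = \frac{1215}{64} \cdot 4 = \frac{1215}{16}$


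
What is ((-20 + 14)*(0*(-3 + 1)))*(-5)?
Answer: 0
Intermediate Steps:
((-20 + 14)*(0*(-3 + 1)))*(-5) = -0*(-2)*(-5) = -6*0*(-5) = 0*(-5) = 0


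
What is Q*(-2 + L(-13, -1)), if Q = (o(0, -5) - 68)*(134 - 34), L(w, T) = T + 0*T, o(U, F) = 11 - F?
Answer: 15600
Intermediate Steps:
L(w, T) = T (L(w, T) = T + 0 = T)
Q = -5200 (Q = ((11 - 1*(-5)) - 68)*(134 - 34) = ((11 + 5) - 68)*100 = (16 - 68)*100 = -52*100 = -5200)
Q*(-2 + L(-13, -1)) = -5200*(-2 - 1) = -5200*(-3) = 15600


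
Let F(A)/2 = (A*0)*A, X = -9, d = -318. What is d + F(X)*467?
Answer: -318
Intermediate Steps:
F(A) = 0 (F(A) = 2*((A*0)*A) = 2*(0*A) = 2*0 = 0)
d + F(X)*467 = -318 + 0*467 = -318 + 0 = -318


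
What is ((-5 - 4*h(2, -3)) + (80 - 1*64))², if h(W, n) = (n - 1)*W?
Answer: 1849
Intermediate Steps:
h(W, n) = W*(-1 + n) (h(W, n) = (-1 + n)*W = W*(-1 + n))
((-5 - 4*h(2, -3)) + (80 - 1*64))² = ((-5 - 8*(-1 - 3)) + (80 - 1*64))² = ((-5 - 8*(-4)) + (80 - 64))² = ((-5 - 4*(-8)) + 16)² = ((-5 + 32) + 16)² = (27 + 16)² = 43² = 1849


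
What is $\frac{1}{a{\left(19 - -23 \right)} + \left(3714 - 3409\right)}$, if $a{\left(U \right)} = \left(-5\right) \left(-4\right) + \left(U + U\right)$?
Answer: $\frac{1}{409} \approx 0.002445$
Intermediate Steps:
$a{\left(U \right)} = 20 + 2 U$
$\frac{1}{a{\left(19 - -23 \right)} + \left(3714 - 3409\right)} = \frac{1}{\left(20 + 2 \left(19 - -23\right)\right) + \left(3714 - 3409\right)} = \frac{1}{\left(20 + 2 \left(19 + 23\right)\right) + \left(3714 - 3409\right)} = \frac{1}{\left(20 + 2 \cdot 42\right) + 305} = \frac{1}{\left(20 + 84\right) + 305} = \frac{1}{104 + 305} = \frac{1}{409}$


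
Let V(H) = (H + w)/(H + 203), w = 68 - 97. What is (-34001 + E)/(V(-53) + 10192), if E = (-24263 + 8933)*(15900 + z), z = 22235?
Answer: -43848266325/764359 ≈ -57366.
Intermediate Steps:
w = -29
E = -584609550 (E = (-24263 + 8933)*(15900 + 22235) = -15330*38135 = -584609550)
V(H) = (-29 + H)/(203 + H) (V(H) = (H - 29)/(H + 203) = (-29 + H)/(203 + H))
(-34001 + E)/(V(-53) + 10192) = (-34001 - 584609550)/((-29 - 53)/(203 - 53) + 10192) = -584643551/(-82/150 + 10192) = -584643551/((1/150)*(-82) + 10192) = -584643551/(-41/75 + 10192) = -584643551/764359/75 = -584643551*75/764359 = -43848266325/764359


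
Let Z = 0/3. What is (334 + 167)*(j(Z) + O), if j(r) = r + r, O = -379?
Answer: -189879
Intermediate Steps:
Z = 0 (Z = 0*(⅓) = 0)
j(r) = 2*r
(334 + 167)*(j(Z) + O) = (334 + 167)*(2*0 - 379) = 501*(0 - 379) = 501*(-379) = -189879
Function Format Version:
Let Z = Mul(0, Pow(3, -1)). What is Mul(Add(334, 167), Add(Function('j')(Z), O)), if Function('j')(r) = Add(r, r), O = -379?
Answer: -189879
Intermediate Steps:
Z = 0 (Z = Mul(0, Rational(1, 3)) = 0)
Function('j')(r) = Mul(2, r)
Mul(Add(334, 167), Add(Function('j')(Z), O)) = Mul(Add(334, 167), Add(Mul(2, 0), -379)) = Mul(501, Add(0, -379)) = Mul(501, -379) = -189879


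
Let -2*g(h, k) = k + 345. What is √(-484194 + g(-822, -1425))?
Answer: I*√483654 ≈ 695.45*I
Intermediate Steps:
g(h, k) = -345/2 - k/2 (g(h, k) = -(k + 345)/2 = -(345 + k)/2 = -345/2 - k/2)
√(-484194 + g(-822, -1425)) = √(-484194 + (-345/2 - ½*(-1425))) = √(-484194 + (-345/2 + 1425/2)) = √(-484194 + 540) = √(-483654) = I*√483654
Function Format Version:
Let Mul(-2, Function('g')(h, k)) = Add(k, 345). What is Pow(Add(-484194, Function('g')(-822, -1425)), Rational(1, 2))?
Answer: Mul(I, Pow(483654, Rational(1, 2))) ≈ Mul(695.45, I)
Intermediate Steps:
Function('g')(h, k) = Add(Rational(-345, 2), Mul(Rational(-1, 2), k)) (Function('g')(h, k) = Mul(Rational(-1, 2), Add(k, 345)) = Mul(Rational(-1, 2), Add(345, k)) = Add(Rational(-345, 2), Mul(Rational(-1, 2), k)))
Pow(Add(-484194, Function('g')(-822, -1425)), Rational(1, 2)) = Pow(Add(-484194, Add(Rational(-345, 2), Mul(Rational(-1, 2), -1425))), Rational(1, 2)) = Pow(Add(-484194, Add(Rational(-345, 2), Rational(1425, 2))), Rational(1, 2)) = Pow(Add(-484194, 540), Rational(1, 2)) = Pow(-483654, Rational(1, 2)) = Mul(I, Pow(483654, Rational(1, 2)))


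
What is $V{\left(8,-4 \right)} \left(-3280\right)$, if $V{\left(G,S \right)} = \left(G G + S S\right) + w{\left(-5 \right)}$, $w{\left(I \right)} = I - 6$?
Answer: $-226320$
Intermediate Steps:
$w{\left(I \right)} = -6 + I$ ($w{\left(I \right)} = I - 6 = -6 + I$)
$V{\left(G,S \right)} = -11 + G^{2} + S^{2}$ ($V{\left(G,S \right)} = \left(G G + S S\right) - 11 = \left(G^{2} + S^{2}\right) - 11 = -11 + G^{2} + S^{2}$)
$V{\left(8,-4 \right)} \left(-3280\right) = \left(-11 + 8^{2} + \left(-4\right)^{2}\right) \left(-3280\right) = \left(-11 + 64 + 16\right) \left(-3280\right) = 69 \left(-3280\right) = -226320$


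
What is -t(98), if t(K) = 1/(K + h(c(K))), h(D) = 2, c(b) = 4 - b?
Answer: -1/100 ≈ -0.010000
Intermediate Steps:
t(K) = 1/(2 + K) (t(K) = 1/(K + 2) = 1/(2 + K))
-t(98) = -1/(2 + 98) = -1/100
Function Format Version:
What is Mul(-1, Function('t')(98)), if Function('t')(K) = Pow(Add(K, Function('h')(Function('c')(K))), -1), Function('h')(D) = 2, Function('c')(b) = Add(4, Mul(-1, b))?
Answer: Rational(-1, 100) ≈ -0.010000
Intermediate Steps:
Function('t')(K) = Pow(Add(2, K), -1) (Function('t')(K) = Pow(Add(K, 2), -1) = Pow(Add(2, K), -1))
Mul(-1, Function('t')(98)) = Mul(-1, Pow(Add(2, 98), -1)) = Mul(-1, Pow(100, -1)) = Mul(-1, Rational(1, 100)) = Rational(-1, 100)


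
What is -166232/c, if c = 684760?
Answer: -20779/85595 ≈ -0.24276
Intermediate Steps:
-166232/c = -166232/684760 = -166232*1/684760 = -20779/85595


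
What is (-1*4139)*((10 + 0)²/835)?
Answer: -82780/167 ≈ -495.69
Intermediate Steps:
(-1*4139)*((10 + 0)²/835) = -4139*10²/835 = -413900/835 = -4139*20/167 = -82780/167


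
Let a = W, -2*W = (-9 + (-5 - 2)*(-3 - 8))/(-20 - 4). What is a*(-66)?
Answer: -187/2 ≈ -93.500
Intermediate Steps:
W = 17/12 (W = -(-9 + (-5 - 2)*(-3 - 8))/(2*(-20 - 4)) = -(-9 - 7*(-11))/(2*(-24)) = -(-9 + 77)*(-1)/(2*24) = -34*(-1)/24 = -½*(-17/6) = 17/12 ≈ 1.4167)
a = 17/12 ≈ 1.4167
a*(-66) = (17/12)*(-66) = -187/2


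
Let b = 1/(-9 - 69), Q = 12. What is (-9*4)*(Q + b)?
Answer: -5610/13 ≈ -431.54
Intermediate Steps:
b = -1/78 (b = 1/(-78) = -1/78 ≈ -0.012821)
(-9*4)*(Q + b) = (-9*4)*(12 - 1/78) = -36*935/78 = -5610/13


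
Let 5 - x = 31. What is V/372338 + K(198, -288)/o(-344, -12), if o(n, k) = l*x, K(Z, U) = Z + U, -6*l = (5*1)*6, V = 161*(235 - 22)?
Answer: -2905233/4840394 ≈ -0.60021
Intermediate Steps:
x = -26 (x = 5 - 1*31 = 5 - 31 = -26)
V = 34293 (V = 161*213 = 34293)
l = -5 (l = -5*1*6/6 = -5*6/6 = -⅙*30 = -5)
K(Z, U) = U + Z
o(n, k) = 130 (o(n, k) = -5*(-26) = 130)
V/372338 + K(198, -288)/o(-344, -12) = 34293/372338 + (-288 + 198)/130 = 34293*(1/372338) - 90*1/130 = 34293/372338 - 9/13 = -2905233/4840394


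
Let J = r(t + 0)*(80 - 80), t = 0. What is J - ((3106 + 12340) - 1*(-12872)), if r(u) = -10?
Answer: -28318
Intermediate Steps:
J = 0 (J = -10*(80 - 80) = -10*0 = 0)
J - ((3106 + 12340) - 1*(-12872)) = 0 - ((3106 + 12340) - 1*(-12872)) = 0 - (15446 + 12872) = 0 - 1*28318 = 0 - 28318 = -28318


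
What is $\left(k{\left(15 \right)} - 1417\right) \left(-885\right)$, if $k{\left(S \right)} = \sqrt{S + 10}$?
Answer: $1249620$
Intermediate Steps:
$k{\left(S \right)} = \sqrt{10 + S}$
$\left(k{\left(15 \right)} - 1417\right) \left(-885\right) = \left(\sqrt{10 + 15} - 1417\right) \left(-885\right) = \left(\sqrt{25} - 1417\right) \left(-885\right) = \left(5 - 1417\right) \left(-885\right) = \left(-1412\right) \left(-885\right) = 1249620$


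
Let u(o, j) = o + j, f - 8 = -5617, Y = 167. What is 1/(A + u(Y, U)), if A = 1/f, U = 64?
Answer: 5609/1295678 ≈ 0.0043290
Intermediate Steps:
f = -5609 (f = 8 - 5617 = -5609)
u(o, j) = j + o
A = -1/5609 (A = 1/(-5609) = -1/5609 ≈ -0.00017828)
1/(A + u(Y, U)) = 1/(-1/5609 + (64 + 167)) = 1/(-1/5609 + 231) = 1/(1295678/5609) = 5609/1295678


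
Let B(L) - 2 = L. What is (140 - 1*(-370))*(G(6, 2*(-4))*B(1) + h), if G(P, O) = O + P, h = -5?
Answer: -5610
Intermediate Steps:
B(L) = 2 + L
(140 - 1*(-370))*(G(6, 2*(-4))*B(1) + h) = (140 - 1*(-370))*((2*(-4) + 6)*(2 + 1) - 5) = (140 + 370)*((-8 + 6)*3 - 5) = 510*(-2*3 - 5) = 510*(-6 - 5) = 510*(-11) = -5610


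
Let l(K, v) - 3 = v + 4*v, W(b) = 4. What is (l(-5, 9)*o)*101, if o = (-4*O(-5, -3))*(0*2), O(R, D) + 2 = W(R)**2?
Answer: 0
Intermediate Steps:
l(K, v) = 3 + 5*v (l(K, v) = 3 + (v + 4*v) = 3 + 5*v)
O(R, D) = 14 (O(R, D) = -2 + 4**2 = -2 + 16 = 14)
o = 0 (o = (-4*14)*(0*2) = -56*0 = 0)
(l(-5, 9)*o)*101 = ((3 + 5*9)*0)*101 = ((3 + 45)*0)*101 = (48*0)*101 = 0*101 = 0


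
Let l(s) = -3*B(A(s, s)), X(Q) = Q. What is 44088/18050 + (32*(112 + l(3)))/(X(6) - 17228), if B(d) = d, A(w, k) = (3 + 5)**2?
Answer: 201372884/77714275 ≈ 2.5912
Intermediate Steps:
A(w, k) = 64 (A(w, k) = 8**2 = 64)
l(s) = -192 (l(s) = -3*64 = -192)
44088/18050 + (32*(112 + l(3)))/(X(6) - 17228) = 44088/18050 + (32*(112 - 192))/(6 - 17228) = 44088*(1/18050) + (32*(-80))/(-17222) = 22044/9025 - 2560*(-1/17222) = 22044/9025 + 1280/8611 = 201372884/77714275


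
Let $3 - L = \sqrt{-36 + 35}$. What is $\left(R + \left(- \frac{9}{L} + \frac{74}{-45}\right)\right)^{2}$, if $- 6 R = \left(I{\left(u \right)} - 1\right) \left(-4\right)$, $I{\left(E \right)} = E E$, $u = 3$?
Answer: $\frac{68}{405} - \frac{89 i}{50} \approx 0.1679 - 1.78 i$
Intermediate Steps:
$L = 3 - i$ ($L = 3 - \sqrt{-36 + 35} = 3 - \sqrt{-1} = 3 - i \approx 3.0 - 1.0 i$)
$I{\left(E \right)} = E^{2}$
$R = \frac{16}{3}$ ($R = - \frac{\left(3^{2} - 1\right) \left(-4\right)}{6} = - \frac{\left(9 - 1\right) \left(-4\right)}{6} = - \frac{8 \left(-4\right)}{6} = \left(- \frac{1}{6}\right) \left(-32\right) = \frac{16}{3} \approx 5.3333$)
$\left(R + \left(- \frac{9}{L} + \frac{74}{-45}\right)\right)^{2} = \left(\frac{16}{3} + \left(- \frac{9}{3 - i} + \frac{74}{-45}\right)\right)^{2} = \left(\frac{16}{3} + \left(- 9 \frac{3 + i}{10} + 74 \left(- \frac{1}{45}\right)\right)\right)^{2} = \left(\frac{16}{3} - \left(\frac{74}{45} + \frac{9 \left(3 + i\right)}{10}\right)\right)^{2} = \left(\frac{166}{45} - \frac{9 \left(3 + i\right)}{10}\right)^{2}$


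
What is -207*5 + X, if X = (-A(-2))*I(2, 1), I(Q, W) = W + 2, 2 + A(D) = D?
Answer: -1023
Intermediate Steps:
A(D) = -2 + D
I(Q, W) = 2 + W
X = 12 (X = (-(-2 - 2))*(2 + 1) = -1*(-4)*3 = 4*3 = 12)
-207*5 + X = -207*5 + 12 = -69*15 + 12 = -1035 + 12 = -1023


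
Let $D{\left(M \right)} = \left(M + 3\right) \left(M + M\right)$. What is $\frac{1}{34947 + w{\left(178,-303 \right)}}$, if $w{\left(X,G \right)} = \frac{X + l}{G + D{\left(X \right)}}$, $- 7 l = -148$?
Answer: $\frac{448931}{15688793051} \approx 2.8615 \cdot 10^{-5}$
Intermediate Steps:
$l = \frac{148}{7}$ ($l = \left(- \frac{1}{7}\right) \left(-148\right) = \frac{148}{7} \approx 21.143$)
$D{\left(M \right)} = 2 M \left(3 + M\right)$ ($D{\left(M \right)} = \left(3 + M\right) 2 M = 2 M \left(3 + M\right)$)
$w{\left(X,G \right)} = \frac{\frac{148}{7} + X}{G + 2 X \left(3 + X\right)}$ ($w{\left(X,G \right)} = \frac{X + \frac{148}{7}}{G + 2 X \left(3 + X\right)} = \frac{\frac{148}{7} + X}{G + 2 X \left(3 + X\right)}$)
$\frac{1}{34947 + w{\left(178,-303 \right)}} = \frac{1}{34947 + \frac{\frac{148}{7} + 178}{-303 + 2 \cdot 178 \left(3 + 178\right)}} = \frac{1}{34947 + \frac{1}{-303 + 2 \cdot 178 \cdot 181} \cdot \frac{1394}{7}} = \frac{1}{34947 + \frac{1}{-303 + 64436} \cdot \frac{1394}{7}} = \frac{1}{34947 + \frac{1}{64133} \cdot \frac{1394}{7}} = \frac{1}{34947 + \frac{1394}{448931}} = \frac{1}{\frac{15688793051}{448931}} = \frac{448931}{15688793051}$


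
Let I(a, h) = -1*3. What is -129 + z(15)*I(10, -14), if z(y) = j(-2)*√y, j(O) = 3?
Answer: -129 - 9*√15 ≈ -163.86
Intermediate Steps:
z(y) = 3*√y
I(a, h) = -3
-129 + z(15)*I(10, -14) = -129 + (3*√15)*(-3) = -129 - 9*√15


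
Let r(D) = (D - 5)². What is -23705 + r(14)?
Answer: -23624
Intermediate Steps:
r(D) = (-5 + D)²
-23705 + r(14) = -23705 + (-5 + 14)² = -23705 + 9² = -23705 + 81 = -23624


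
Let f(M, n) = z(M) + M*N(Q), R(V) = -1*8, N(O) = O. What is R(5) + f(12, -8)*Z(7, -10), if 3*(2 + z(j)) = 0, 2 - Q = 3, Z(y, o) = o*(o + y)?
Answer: -428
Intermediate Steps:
Q = -1 (Q = 2 - 1*3 = 2 - 3 = -1)
z(j) = -2 (z(j) = -2 + (1/3)*0 = -2 + 0 = -2)
R(V) = -8
f(M, n) = -2 - M (f(M, n) = -2 + M*(-1) = -2 - M)
R(5) + f(12, -8)*Z(7, -10) = -8 + (-2 - 1*12)*(-10*(-10 + 7)) = -8 + (-2 - 12)*(-10*(-3)) = -8 - 14*30 = -8 - 420 = -428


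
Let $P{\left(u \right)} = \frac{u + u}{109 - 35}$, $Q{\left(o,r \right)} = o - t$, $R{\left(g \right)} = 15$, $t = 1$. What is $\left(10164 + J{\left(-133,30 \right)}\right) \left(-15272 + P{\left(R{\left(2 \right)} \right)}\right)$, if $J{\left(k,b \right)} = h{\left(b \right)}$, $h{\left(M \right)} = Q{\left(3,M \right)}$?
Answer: $- \frac{5744288134}{37} \approx -1.5525 \cdot 10^{8}$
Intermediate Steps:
$Q{\left(o,r \right)} = -1 + o$ ($Q{\left(o,r \right)} = o - 1 = -1 + o$)
$h{\left(M \right)} = 2$ ($h{\left(M \right)} = -1 + 3 = 2$)
$J{\left(k,b \right)} = 2$
$P{\left(u \right)} = \frac{u}{37}$ ($P{\left(u \right)} = \frac{2 u}{74} = 2 u \frac{1}{74} = \frac{u}{37}$)
$\left(10164 + J{\left(-133,30 \right)}\right) \left(-15272 + P{\left(R{\left(2 \right)} \right)}\right) = \left(10164 + 2\right) \left(-15272 + \frac{1}{37} \cdot 15\right) = 10166 \left(-15272 + \frac{15}{37}\right) = 10166 \left(- \frac{565049}{37}\right) = - \frac{5744288134}{37}$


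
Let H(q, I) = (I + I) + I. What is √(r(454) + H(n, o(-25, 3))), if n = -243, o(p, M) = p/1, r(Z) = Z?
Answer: √379 ≈ 19.468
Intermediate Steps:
o(p, M) = p (o(p, M) = p*1 = p)
H(q, I) = 3*I (H(q, I) = 2*I + I = 3*I)
√(r(454) + H(n, o(-25, 3))) = √(454 + 3*(-25)) = √(454 - 75) = √379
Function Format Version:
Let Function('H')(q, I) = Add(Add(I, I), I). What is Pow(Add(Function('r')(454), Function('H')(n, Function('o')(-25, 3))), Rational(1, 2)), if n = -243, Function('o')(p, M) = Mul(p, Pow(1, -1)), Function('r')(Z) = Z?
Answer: Pow(379, Rational(1, 2)) ≈ 19.468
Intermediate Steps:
Function('o')(p, M) = p (Function('o')(p, M) = Mul(p, 1) = p)
Function('H')(q, I) = Mul(3, I) (Function('H')(q, I) = Add(Mul(2, I), I) = Mul(3, I))
Pow(Add(Function('r')(454), Function('H')(n, Function('o')(-25, 3))), Rational(1, 2)) = Pow(Add(454, Mul(3, -25)), Rational(1, 2)) = Pow(Add(454, -75), Rational(1, 2)) = Pow(379, Rational(1, 2))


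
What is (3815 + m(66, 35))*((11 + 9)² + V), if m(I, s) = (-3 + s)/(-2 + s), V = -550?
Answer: -6296350/11 ≈ -5.7240e+5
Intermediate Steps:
m(I, s) = (-3 + s)/(-2 + s)
(3815 + m(66, 35))*((11 + 9)² + V) = (3815 + (-3 + 35)/(-2 + 35))*((11 + 9)² - 550) = (3815 + 32/33)*(20² - 550) = (3815 + (1/33)*32)*(400 - 550) = (3815 + 32/33)*(-150) = (125927/33)*(-150) = -6296350/11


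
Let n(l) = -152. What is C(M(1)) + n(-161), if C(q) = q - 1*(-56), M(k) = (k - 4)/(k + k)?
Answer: -195/2 ≈ -97.500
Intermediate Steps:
M(k) = (-4 + k)/(2*k) (M(k) = (-4 + k)/((2*k)) = (-4 + k)*(1/(2*k)) = (-4 + k)/(2*k))
C(q) = 56 + q (C(q) = q + 56 = 56 + q)
C(M(1)) + n(-161) = (56 + (1/2)*(-4 + 1)/1) - 152 = (56 + (1/2)*1*(-3)) - 152 = (56 - 3/2) - 152 = 109/2 - 152 = -195/2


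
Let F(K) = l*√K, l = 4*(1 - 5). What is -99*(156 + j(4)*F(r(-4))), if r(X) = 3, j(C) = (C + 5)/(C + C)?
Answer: -15444 + 1782*√3 ≈ -12357.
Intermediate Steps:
j(C) = (5 + C)/(2*C) (j(C) = (5 + C)/((2*C)) = (5 + C)*(1/(2*C)) = (5 + C)/(2*C))
l = -16 (l = 4*(-4) = -16)
F(K) = -16*√K
-99*(156 + j(4)*F(r(-4))) = -99*(156 + ((½)*(5 + 4)/4)*(-16*√3)) = -99*(156 + ((½)*(¼)*9)*(-16*√3)) = -99*(156 + 9*(-16*√3)/8) = -99*(156 - 18*√3) = -15444 + 1782*√3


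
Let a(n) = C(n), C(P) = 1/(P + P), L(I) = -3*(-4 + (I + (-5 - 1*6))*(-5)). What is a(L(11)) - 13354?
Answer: -320495/24 ≈ -13354.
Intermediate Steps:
L(I) = -153 + 15*I (L(I) = -3*(-4 + (I + (-5 - 6))*(-5)) = -3*(-4 + (I - 11)*(-5)) = -3*(-4 + (-11 + I)*(-5)) = -3*(-4 + (55 - 5*I)) = -3*(51 - 5*I) = -153 + 15*I)
C(P) = 1/(2*P)
a(n) = 1/(2*n)
a(L(11)) - 13354 = 1/(2*(-153 + 15*11)) - 13354 = 1/(2*(-153 + 165)) - 13354 = (1/2)/12 - 13354 = (1/2)*(1/12) - 13354 = 1/24 - 13354 = -320495/24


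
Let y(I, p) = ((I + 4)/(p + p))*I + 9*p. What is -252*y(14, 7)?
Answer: -20412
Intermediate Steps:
y(I, p) = 9*p + I*(4 + I)/(2*p) (y(I, p) = ((4 + I)/((2*p)))*I + 9*p = ((4 + I)*(1/(2*p)))*I + 9*p = ((4 + I)/(2*p))*I + 9*p = I*(4 + I)/(2*p) + 9*p = 9*p + I*(4 + I)/(2*p))
-252*y(14, 7) = -126*(14² + 4*14 + 18*7²)/7 = -126*(196 + 56 + 18*49)/7 = -126*(196 + 56 + 882)/7 = -126*1134/7 = -252*81 = -20412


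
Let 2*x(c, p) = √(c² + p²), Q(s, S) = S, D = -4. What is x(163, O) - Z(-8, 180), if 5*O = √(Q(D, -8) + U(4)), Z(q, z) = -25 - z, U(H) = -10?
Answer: 205 + √664207/10 ≈ 286.50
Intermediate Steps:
O = 3*I*√2/5 (O = √(-8 - 10)/5 = √(-18)/5 = (3*I*√2)/5 = 3*I*√2/5 ≈ 0.84853*I)
x(c, p) = √(c² + p²)/2
x(163, O) - Z(-8, 180) = √(163² + (3*I*√2/5)²)/2 - (-25 - 1*180) = √(26569 - 18/25)/2 - (-25 - 180) = √(664207/25)/2 - 1*(-205) = (√664207/5)/2 + 205 = √664207/10 + 205 = 205 + √664207/10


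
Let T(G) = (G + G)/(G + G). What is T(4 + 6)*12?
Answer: 12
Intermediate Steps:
T(G) = 1 (T(G) = (2*G)/((2*G)) = (2*G)*(1/(2*G)) = 1)
T(4 + 6)*12 = 1*12 = 12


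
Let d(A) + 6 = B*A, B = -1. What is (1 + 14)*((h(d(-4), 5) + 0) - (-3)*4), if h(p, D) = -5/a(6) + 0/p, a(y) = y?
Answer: 335/2 ≈ 167.50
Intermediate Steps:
d(A) = -6 - A
h(p, D) = -⅚ (h(p, D) = -5/6 + 0/p = -5*⅙ + 0 = -⅚ + 0 = -⅚)
(1 + 14)*((h(d(-4), 5) + 0) - (-3)*4) = (1 + 14)*((-⅚ + 0) - (-3)*4) = 15*(-⅚ - 1*(-12)) = 15*(-⅚ + 12) = 15*(67/6) = 335/2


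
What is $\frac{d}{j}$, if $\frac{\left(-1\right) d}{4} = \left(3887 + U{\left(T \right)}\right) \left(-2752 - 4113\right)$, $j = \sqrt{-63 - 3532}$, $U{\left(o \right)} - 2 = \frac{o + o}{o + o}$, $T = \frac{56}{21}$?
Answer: $- \frac{21363880 i \sqrt{3595}}{719} \approx - 1.7816 \cdot 10^{6} i$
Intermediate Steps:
$T = \frac{8}{3}$ ($T = 56 \cdot \frac{1}{21} = \frac{8}{3} \approx 2.6667$)
$U{\left(o \right)} = 3$ ($U{\left(o \right)} = 2 + \frac{o + o}{o + o} = 2 + \frac{2 o}{2 o} = 2 + 2 o \frac{1}{2 o} = 2 + 1 = 3$)
$j = i \sqrt{3595}$ ($j = \sqrt{-3595} = i \sqrt{3595} \approx 59.958 i$)
$d = 106819400$ ($d = - 4 \left(3887 + 3\right) \left(-2752 - 4113\right) = - 4 \cdot 3890 \left(-6865\right) = \left(-4\right) \left(-26704850\right) = 106819400$)
$\frac{d}{j} = \frac{106819400}{i \sqrt{3595}} = 106819400 \left(- \frac{i \sqrt{3595}}{3595}\right) = - \frac{21363880 i \sqrt{3595}}{719}$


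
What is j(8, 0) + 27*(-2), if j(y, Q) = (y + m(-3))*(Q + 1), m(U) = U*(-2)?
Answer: -40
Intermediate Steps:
m(U) = -2*U
j(y, Q) = (1 + Q)*(6 + y) (j(y, Q) = (y - 2*(-3))*(Q + 1) = (y + 6)*(1 + Q) = (6 + y)*(1 + Q) = (1 + Q)*(6 + y))
j(8, 0) + 27*(-2) = (6 + 8 + 6*0 + 0*8) + 27*(-2) = (6 + 8 + 0 + 0) - 54 = 14 - 54 = -40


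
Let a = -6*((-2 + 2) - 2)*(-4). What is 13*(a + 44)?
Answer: -52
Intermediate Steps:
a = -48 (a = -6*(0 - 2)*(-4) = -6*(-2)*(-4) = -2*(-6)*(-4) = 12*(-4) = -48)
13*(a + 44) = 13*(-48 + 44) = 13*(-4) = -52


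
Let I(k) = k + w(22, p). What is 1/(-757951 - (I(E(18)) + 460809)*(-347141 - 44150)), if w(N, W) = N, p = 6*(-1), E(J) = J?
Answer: 1/180325308108 ≈ 5.5455e-12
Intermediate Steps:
p = -6
I(k) = 22 + k (I(k) = k + 22 = 22 + k)
1/(-757951 - (I(E(18)) + 460809)*(-347141 - 44150)) = 1/(-757951 - ((22 + 18) + 460809)*(-347141 - 44150)) = 1/(-757951 - (40 + 460809)*(-391291)) = 1/(-757951 - 460849*(-391291)) = 1/(-757951 - 1*(-180326066059)) = 1/(-757951 + 180326066059) = 1/180325308108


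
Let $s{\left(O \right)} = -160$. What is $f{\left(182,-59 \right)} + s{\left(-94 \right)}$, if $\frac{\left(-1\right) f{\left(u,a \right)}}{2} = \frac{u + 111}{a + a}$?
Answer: $- \frac{9147}{59} \approx -155.03$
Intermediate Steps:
$f{\left(u,a \right)} = - \frac{111 + u}{a}$ ($f{\left(u,a \right)} = - 2 \frac{u + 111}{a + a} = - 2 \frac{111 + u}{2 a} = - \frac{111 + u}{a}$)
$f{\left(182,-59 \right)} + s{\left(-94 \right)} = \frac{-111 - 182}{-59} - 160 = - \frac{-111 - 182}{59} - 160 = \left(- \frac{1}{59}\right) \left(-293\right) - 160 = \frac{293}{59} - 160 = - \frac{9147}{59}$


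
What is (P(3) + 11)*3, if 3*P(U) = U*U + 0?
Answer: 42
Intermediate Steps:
P(U) = U²/3 (P(U) = (U*U + 0)/3 = (U² + 0)/3 = U²/3)
(P(3) + 11)*3 = ((⅓)*3² + 11)*3 = ((⅓)*9 + 11)*3 = (3 + 11)*3 = 14*3 = 42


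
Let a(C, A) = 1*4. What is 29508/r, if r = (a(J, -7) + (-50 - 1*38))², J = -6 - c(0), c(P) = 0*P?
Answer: 2459/588 ≈ 4.1820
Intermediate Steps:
c(P) = 0
J = -6 (J = -6 - 1*0 = -6 + 0 = -6)
a(C, A) = 4
r = 7056 (r = (4 + (-50 - 1*38))² = (4 + (-50 - 38))² = (4 - 88)² = (-84)² = 7056)
29508/r = 29508/7056 = 29508*(1/7056) = 2459/588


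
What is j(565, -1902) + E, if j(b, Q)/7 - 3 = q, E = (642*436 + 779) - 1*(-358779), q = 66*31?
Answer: 653813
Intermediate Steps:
q = 2046
E = 639470 (E = (279912 + 779) + 358779 = 280691 + 358779 = 639470)
j(b, Q) = 14343 (j(b, Q) = 21 + 7*2046 = 21 + 14322 = 14343)
j(565, -1902) + E = 14343 + 639470 = 653813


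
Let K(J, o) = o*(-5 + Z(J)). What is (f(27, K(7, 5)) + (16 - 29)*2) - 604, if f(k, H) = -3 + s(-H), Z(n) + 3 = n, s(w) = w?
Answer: -628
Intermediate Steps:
Z(n) = -3 + n
K(J, o) = o*(-8 + J) (K(J, o) = o*(-5 + (-3 + J)) = o*(-8 + J))
f(k, H) = -3 - H
(f(27, K(7, 5)) + (16 - 29)*2) - 604 = ((-3 - 5*(-8 + 7)) + (16 - 29)*2) - 604 = ((-3 - 5*(-1)) - 13*2) - 604 = ((-3 - 1*(-5)) - 26) - 604 = ((-3 + 5) - 26) - 604 = (2 - 26) - 604 = -24 - 604 = -628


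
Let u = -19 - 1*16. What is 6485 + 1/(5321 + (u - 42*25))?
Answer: 27470461/4236 ≈ 6485.0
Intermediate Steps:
u = -35 (u = -19 - 16 = -35)
6485 + 1/(5321 + (u - 42*25)) = 6485 + 1/(5321 + (-35 - 42*25)) = 6485 + 1/(5321 + (-35 - 1050)) = 6485 + 1/(5321 - 1085) = 6485 + 1/4236 = 27470461/4236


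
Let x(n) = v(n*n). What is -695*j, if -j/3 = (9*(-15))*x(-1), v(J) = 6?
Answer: -1688850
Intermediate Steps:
x(n) = 6
j = 2430 (j = -3*9*(-15)*6 = -(-405)*6 = -3*(-810) = 2430)
-695*j = -695*2430 = -1688850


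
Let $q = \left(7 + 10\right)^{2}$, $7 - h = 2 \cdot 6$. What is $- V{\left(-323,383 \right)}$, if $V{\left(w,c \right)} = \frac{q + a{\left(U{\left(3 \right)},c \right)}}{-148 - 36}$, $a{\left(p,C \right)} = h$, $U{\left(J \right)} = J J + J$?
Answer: $\frac{71}{46} \approx 1.5435$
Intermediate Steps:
$U{\left(J \right)} = J + J^{2}$ ($U{\left(J \right)} = J^{2} + J = J + J^{2}$)
$h = -5$ ($h = 7 - 2 \cdot 6 = 7 - 12 = -5$)
$a{\left(p,C \right)} = -5$
$q = 289$ ($q = 17^{2} = 289$)
$V{\left(w,c \right)} = - \frac{71}{46}$ ($V{\left(w,c \right)} = \frac{289 - 5}{-148 - 36} = \frac{284}{-184} = 284 \left(- \frac{1}{184}\right) = - \frac{71}{46}$)
$- V{\left(-323,383 \right)} = \left(-1\right) \left(- \frac{71}{46}\right) = \frac{71}{46}$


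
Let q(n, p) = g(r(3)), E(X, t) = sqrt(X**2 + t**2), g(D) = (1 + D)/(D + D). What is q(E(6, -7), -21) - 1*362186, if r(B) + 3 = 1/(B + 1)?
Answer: -7968085/22 ≈ -3.6219e+5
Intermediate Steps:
r(B) = -3 + 1/(1 + B) (r(B) = -3 + 1/(B + 1) = -3 + 1/(1 + B))
g(D) = (1 + D)/(2*D) (g(D) = (1 + D)/((2*D)) = (1 + D)*(1/(2*D)) = (1 + D)/(2*D))
q(n, p) = 7/22 (q(n, p) = (1 + (-2 - 3*3)/(1 + 3))/(2*(((-2 - 3*3)/(1 + 3)))) = (1 + (-2 - 9)/4)/(2*(((-2 - 9)/4))) = (1 + (1/4)*(-11))/(2*(((1/4)*(-11)))) = (1 - 11/4)/(2*(-11/4)) = (1/2)*(-4/11)*(-7/4) = 7/22)
q(E(6, -7), -21) - 1*362186 = 7/22 - 1*362186 = 7/22 - 362186 = -7968085/22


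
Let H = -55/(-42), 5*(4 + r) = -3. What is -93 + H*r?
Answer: -4159/42 ≈ -99.024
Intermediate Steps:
r = -23/5 (r = -4 + (1/5)*(-3) = -4 - 3/5 = -23/5 ≈ -4.6000)
H = 55/42 (H = -55*(-1/42) = 55/42 ≈ 1.3095)
-93 + H*r = -93 + (55/42)*(-23/5) = -93 - 253/42 = -4159/42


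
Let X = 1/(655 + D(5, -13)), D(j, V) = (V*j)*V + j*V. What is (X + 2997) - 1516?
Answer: 2125236/1435 ≈ 1481.0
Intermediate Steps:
D(j, V) = V*j + j*V² (D(j, V) = j*V² + V*j = V*j + j*V²)
X = 1/1435 (X = 1/(655 - 13*5*(1 - 13)) = 1/(655 - 13*5*(-12)) = 1/(655 + 780) = 1/1435 ≈ 0.00069686)
(X + 2997) - 1516 = (1/1435 + 2997) - 1516 = 4300696/1435 - 1516 = 2125236/1435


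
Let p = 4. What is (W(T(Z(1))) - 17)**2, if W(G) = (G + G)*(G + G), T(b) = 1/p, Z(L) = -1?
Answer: 4489/16 ≈ 280.56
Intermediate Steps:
T(b) = 1/4
W(G) = 4*G**2 (W(G) = (2*G)*(2*G) = 4*G**2)
(W(T(Z(1))) - 17)**2 = (4*(1/4)**2 - 17)**2 = (4*(1/16) - 17)**2 = (1/4 - 17)**2 = (-67/4)**2 = 4489/16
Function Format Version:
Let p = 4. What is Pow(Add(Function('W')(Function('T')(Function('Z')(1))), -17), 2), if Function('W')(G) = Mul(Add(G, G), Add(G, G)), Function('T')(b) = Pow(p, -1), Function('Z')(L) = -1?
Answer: Rational(4489, 16) ≈ 280.56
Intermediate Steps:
Function('T')(b) = Rational(1, 4) (Function('T')(b) = Pow(4, -1) = Rational(1, 4))
Function('W')(G) = Mul(4, Pow(G, 2)) (Function('W')(G) = Mul(Mul(2, G), Mul(2, G)) = Mul(4, Pow(G, 2)))
Pow(Add(Function('W')(Function('T')(Function('Z')(1))), -17), 2) = Pow(Add(Mul(4, Pow(Rational(1, 4), 2)), -17), 2) = Pow(Add(Mul(4, Rational(1, 16)), -17), 2) = Pow(Add(Rational(1, 4), -17), 2) = Pow(Rational(-67, 4), 2) = Rational(4489, 16)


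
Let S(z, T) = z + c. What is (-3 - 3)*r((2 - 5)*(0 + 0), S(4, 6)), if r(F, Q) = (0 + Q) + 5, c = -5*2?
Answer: 6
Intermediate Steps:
c = -10
S(z, T) = -10 + z (S(z, T) = z - 10 = -10 + z)
r(F, Q) = 5 + Q (r(F, Q) = Q + 5 = 5 + Q)
(-3 - 3)*r((2 - 5)*(0 + 0), S(4, 6)) = (-3 - 3)*(5 + (-10 + 4)) = -6*(5 - 6) = -6*(-1) = 6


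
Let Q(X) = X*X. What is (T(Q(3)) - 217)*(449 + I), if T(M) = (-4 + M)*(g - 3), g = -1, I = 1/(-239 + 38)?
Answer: -7129592/67 ≈ -1.0641e+5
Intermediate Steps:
Q(X) = X²
I = -1/201 (I = 1/(-201) = -1/201 ≈ -0.0049751)
T(M) = 16 - 4*M (T(M) = (-4 + M)*(-1 - 3) = (-4 + M)*(-4) = 16 - 4*M)
(T(Q(3)) - 217)*(449 + I) = ((16 - 4*3²) - 217)*(449 - 1/201) = ((16 - 4*9) - 217)*(90248/201) = ((16 - 36) - 217)*(90248/201) = (-20 - 217)*(90248/201) = -237*90248/201 = -7129592/67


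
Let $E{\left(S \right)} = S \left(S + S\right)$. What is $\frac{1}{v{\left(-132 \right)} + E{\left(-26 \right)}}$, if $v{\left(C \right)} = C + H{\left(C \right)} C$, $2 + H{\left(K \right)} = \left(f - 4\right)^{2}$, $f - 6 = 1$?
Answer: $\frac{1}{296} \approx 0.0033784$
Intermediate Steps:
$f = 7$ ($f = 6 + 1 = 7$)
$E{\left(S \right)} = 2 S^{2}$ ($E{\left(S \right)} = S 2 S = 2 S^{2}$)
$H{\left(K \right)} = 7$ ($H{\left(K \right)} = -2 + \left(7 - 4\right)^{2} = -2 + 3^{2} = -2 + 9 = 7$)
$v{\left(C \right)} = 8 C$ ($v{\left(C \right)} = C + 7 C = 8 C$)
$\frac{1}{v{\left(-132 \right)} + E{\left(-26 \right)}} = \frac{1}{8 \left(-132\right) + 2 \left(-26\right)^{2}} = \frac{1}{-1056 + 2 \cdot 676} = \frac{1}{-1056 + 1352} = \frac{1}{296}$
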